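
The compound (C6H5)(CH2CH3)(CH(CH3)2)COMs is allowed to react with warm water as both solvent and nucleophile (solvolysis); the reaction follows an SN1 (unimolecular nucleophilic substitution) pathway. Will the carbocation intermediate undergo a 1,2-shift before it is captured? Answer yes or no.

no

The first-formed carbocation is tertiary.
No single 1,2-shift to an adjacent carbon would produce a more-substituted cation than the one already present, so no rearrangement occurs.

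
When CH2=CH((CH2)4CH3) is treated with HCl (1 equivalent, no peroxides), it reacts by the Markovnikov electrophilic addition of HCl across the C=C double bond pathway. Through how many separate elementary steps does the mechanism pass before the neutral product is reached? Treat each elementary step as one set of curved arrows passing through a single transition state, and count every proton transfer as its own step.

2

Step 1: Protonation of the alkene by HCl: the π bond acts as the nucleophile and picks up H⁺, giving the more stable (Markovnikov) secondary carbocation. The H–Cl bond breaks heterolytically, releasing Cl⁻.
(No 1,2-shift: no single shift to an adjacent carbon would give a more stable cation.)
Step 2: Nucleophilic attack by Cl⁻ on the carbocation completes the addition, giving R–Cl.
Total: 2 elementary steps.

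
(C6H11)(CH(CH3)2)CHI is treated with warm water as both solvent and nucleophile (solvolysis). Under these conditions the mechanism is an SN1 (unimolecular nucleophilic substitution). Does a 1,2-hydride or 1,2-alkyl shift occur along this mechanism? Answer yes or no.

yes

The first-formed carbocation is secondary.
The adjacent isopropyl carbon already bears 2 other carbon substituents and has a hydrogen to migrate; after a 1,2-hydride shift from that carbon the positive charge sits on a tertiary centre.
Tertiary is more stable than secondary, so the shift occurs.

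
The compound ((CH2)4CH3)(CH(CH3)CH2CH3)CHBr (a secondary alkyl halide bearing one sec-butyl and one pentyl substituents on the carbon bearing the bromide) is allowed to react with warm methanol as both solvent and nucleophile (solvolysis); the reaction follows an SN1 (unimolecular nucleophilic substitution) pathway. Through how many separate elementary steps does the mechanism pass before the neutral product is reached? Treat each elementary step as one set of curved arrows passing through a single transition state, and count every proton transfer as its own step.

4

Step 1: Ionisation: the C–Br σ-bond cleaves heterolytically; both bonding electrons depart with Br⁻, leaving a secondary carbocation at the α-carbon.
Step 2: A hydride (H with its bonding pair) migrates from the adjacent sec-butyl carbon to the cationic centre — a 1,2-hydride shift — upgrading the secondary cation to a tertiary one.
Step 3: Nucleophilic capture: the oxygen of CH3OH bonds to the cationic carbon, producing an oxonium-ion intermediate.
Step 4: Proton transfer from the O–H of the oxonium ion to a solvent molecule delivers the neutral ether.
Total: 4 elementary steps.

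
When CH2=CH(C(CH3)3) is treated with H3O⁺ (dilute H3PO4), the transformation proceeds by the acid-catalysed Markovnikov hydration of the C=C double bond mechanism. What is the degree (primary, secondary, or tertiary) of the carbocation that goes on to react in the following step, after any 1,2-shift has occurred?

tertiary

Step 1: Electrophilic addition begins with the π(C=C) electrons forming a bond to the proton of H3O⁺. Following Markovnikov's rule, the resulting cation is secondary. H2O is released.
Step 2: A methyl group with its bonding pair migrates from the adjacent tert-butyl carbon to the cationic centre — a 1,2-methyl shift — upgrading the secondary cation to a tertiary one.
The cation rearranges from secondary to tertiary via a 1,2-methyl shift from the adjacent tert-butyl carbon; the tertiary cation is what reacts next.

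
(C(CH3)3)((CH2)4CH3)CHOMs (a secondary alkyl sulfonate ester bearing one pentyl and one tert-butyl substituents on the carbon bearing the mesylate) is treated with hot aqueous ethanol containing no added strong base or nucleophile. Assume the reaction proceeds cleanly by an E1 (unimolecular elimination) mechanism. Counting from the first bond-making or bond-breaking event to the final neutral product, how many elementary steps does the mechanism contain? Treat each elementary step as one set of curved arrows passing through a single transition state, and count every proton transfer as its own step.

Step 1: The C–O bond breaks with both electrons going to the mesylate; MsO⁻ leaves and a secondary carbocation remains.
Step 2: A methyl group with its bonding pair migrates from the adjacent tert-butyl carbon to the cationic centre — a 1,2-methyl shift — upgrading the secondary cation to a tertiary one.
Step 3: A water (or ethanol) molecule (solvent) deprotonates a β-carbon; as the C–H bond breaks, those electrons form the new alkene π bond.
Total: 3 elementary steps.

3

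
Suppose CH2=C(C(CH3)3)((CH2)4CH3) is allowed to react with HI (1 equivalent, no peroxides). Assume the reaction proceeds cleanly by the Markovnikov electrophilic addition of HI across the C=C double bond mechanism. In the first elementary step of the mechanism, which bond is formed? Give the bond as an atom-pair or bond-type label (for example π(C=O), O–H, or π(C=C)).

Step 1: The π electrons of the C=C bond attack a proton of HI; Markovnikov addition places the new C–H on the less-substituted alkene carbon, so the positive charge ends up on the more-substituted carbon — a tertiary carbocation. The H–I bond breaks heterolytically, releasing I⁻.
The bond formed in this step is the C–H bond.

C–H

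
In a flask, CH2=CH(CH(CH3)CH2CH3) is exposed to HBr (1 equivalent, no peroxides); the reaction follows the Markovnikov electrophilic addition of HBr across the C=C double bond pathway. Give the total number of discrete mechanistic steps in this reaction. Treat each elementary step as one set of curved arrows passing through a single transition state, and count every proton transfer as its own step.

3

Step 1: The π electrons of the C=C bond attack a proton of HBr; Markovnikov addition places the new C–H on the less-substituted alkene carbon, so the positive charge ends up on the more-substituted carbon — a secondary carbocation. The H–Br bond breaks heterolytically, releasing Br⁻.
Step 2: A 1,2-hydride shift from the adjacent sec-butyl carbon moves the positive charge from the secondary centre to an adjacent carbon, generating a more stable tertiary carbocation.
Step 3: Nucleophilic attack by Br⁻ on the carbocation completes the addition, giving R–Br.
Total: 3 elementary steps.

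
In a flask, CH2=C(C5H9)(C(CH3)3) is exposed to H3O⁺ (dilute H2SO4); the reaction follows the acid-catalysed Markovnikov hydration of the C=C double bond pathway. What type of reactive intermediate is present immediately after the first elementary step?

Step 1: Electrophilic addition begins with the π(C=C) electrons forming a bond to the proton of H3O⁺. Following Markovnikov's rule, the resulting cation is tertiary. H2O is released.
After step 1 the species present is a tertiary carbocation.

tertiary carbocation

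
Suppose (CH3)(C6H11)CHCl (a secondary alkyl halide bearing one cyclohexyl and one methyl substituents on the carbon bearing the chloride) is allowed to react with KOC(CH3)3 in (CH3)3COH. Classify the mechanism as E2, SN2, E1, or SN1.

E2

Conditions: a strong/bulky base with a secondary substrate bearing a β-hydrogen.
These conditions are the textbook signature of the E2 pathway.
A strong (often hindered) base removes a β-H in concert with loss of the leaving group — bimolecular elimination.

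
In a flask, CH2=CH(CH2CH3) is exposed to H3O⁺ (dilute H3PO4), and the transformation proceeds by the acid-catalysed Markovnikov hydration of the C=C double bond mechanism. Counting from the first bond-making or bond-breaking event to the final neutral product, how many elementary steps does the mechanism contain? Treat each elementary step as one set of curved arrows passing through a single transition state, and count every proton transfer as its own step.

Step 1: Electrophilic addition begins with the π(C=C) electrons forming a bond to the proton of H3O⁺. Following Markovnikov's rule, the resulting cation is secondary. H2O is released.
(No 1,2-shift: no single shift to an adjacent carbon would give a more stable cation.)
Step 2: Nucleophilic capture of the cation by H2O produces the protonated alcohol (an oxonium ion).
Step 3: Proton transfer from the O–H of the oxonium ion to H2O completes the catalytic cycle and yields the alcohol.
Total: 3 elementary steps.

3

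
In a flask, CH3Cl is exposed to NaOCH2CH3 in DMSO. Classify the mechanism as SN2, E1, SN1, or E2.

SN2

Conditions: a methyl substrate with a strong nucleophile in the polar aprotic solvent DMSO.
These conditions are the textbook signature of the SN2 pathway.
An unhindered substrate with a strong nucleophile in a polar aprotic solvent favours one-step backside displacement.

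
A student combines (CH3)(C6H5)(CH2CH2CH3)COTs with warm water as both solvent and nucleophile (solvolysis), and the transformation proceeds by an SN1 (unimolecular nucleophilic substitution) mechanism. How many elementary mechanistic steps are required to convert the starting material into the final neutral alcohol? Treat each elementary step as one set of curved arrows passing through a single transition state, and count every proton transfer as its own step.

3

Step 1: Unassisted departure of TsO⁻ (taking the C–O bonding pair) generates a tertiary carbocation.
(No 1,2-shift: no single shift to an adjacent carbon would give a more stable cation.)
Step 2: Nucleophilic capture: the oxygen of H2O bonds to the cationic carbon, producing an oxonium-ion intermediate.
Step 3: Proton transfer from the O–H of the oxonium ion to a solvent molecule delivers the neutral alcohol.
Total: 3 elementary steps.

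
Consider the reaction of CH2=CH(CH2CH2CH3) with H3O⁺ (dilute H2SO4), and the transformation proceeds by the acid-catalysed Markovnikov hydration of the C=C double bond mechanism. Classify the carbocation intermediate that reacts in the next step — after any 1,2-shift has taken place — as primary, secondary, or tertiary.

secondary

Step 1: Protonation of the alkene by H3O⁺: the π bond acts as the nucleophile and picks up H⁺, giving the more stable (Markovnikov) secondary carbocation. H2O is released.
No single 1,2-shift to an adjacent carbon would give a more-substituted cation, so no rearrangement occurs.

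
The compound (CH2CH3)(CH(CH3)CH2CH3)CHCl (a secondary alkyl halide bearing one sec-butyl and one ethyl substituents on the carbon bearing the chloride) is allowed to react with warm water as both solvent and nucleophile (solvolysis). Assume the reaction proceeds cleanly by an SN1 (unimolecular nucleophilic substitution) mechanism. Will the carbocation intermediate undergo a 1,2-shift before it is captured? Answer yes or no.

The first-formed carbocation is secondary.
The adjacent sec-butyl carbon already bears 2 other carbon substituents and has a hydrogen to migrate; after a 1,2-hydride shift from that carbon the positive charge sits on a tertiary centre.
Tertiary is more stable than secondary, so the shift occurs.

yes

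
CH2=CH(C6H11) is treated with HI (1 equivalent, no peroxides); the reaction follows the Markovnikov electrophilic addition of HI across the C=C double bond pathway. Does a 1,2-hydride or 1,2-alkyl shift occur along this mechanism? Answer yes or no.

The first-formed carbocation is secondary.
The adjacent cyclohexyl carbon already bears 2 other carbon substituents and has a hydrogen to migrate; after a 1,2-hydride shift from that carbon the positive charge sits on a tertiary centre.
Tertiary is more stable than secondary, so the shift occurs.

yes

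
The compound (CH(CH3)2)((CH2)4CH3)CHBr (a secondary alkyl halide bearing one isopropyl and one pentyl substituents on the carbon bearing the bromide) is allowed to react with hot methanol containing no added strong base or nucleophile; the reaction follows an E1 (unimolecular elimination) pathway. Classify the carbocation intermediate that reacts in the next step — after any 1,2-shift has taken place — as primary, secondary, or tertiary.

tertiary

Step 1: Ionisation: the C–Br σ-bond cleaves heterolytically; both bonding electrons depart with Br⁻, leaving a secondary carbocation at the α-carbon.
Step 2: Carbocation rearrangement: a 1,2-hydride shift from the adjacent isopropyl carbon converts the initially-formed secondary cation into the more stable tertiary cation.
The cation rearranges from secondary to tertiary via a 1,2-hydride shift from the adjacent isopropyl carbon; the tertiary cation is what reacts next.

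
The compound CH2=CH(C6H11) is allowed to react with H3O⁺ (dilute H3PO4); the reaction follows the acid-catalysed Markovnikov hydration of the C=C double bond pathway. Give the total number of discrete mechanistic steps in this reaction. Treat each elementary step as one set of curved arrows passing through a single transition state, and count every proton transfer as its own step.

4

Step 1: Electrophilic addition begins with the π(C=C) electrons forming a bond to the proton of H3O⁺. Following Markovnikov's rule, the resulting cation is secondary. H2O is released.
Step 2: A 1,2-hydride shift from the adjacent cyclohexyl carbon moves the positive charge from the secondary centre to an adjacent carbon, generating a more stable tertiary carbocation.
Step 3: Water acts as the nucleophile: an oxygen lone pair bonds to the cationic carbon, giving an oxonium-ion intermediate.
Step 4: H2O removes a proton from the oxonium oxygen, regenerating H3O⁺ and giving the neutral alcohol.
Total: 4 elementary steps.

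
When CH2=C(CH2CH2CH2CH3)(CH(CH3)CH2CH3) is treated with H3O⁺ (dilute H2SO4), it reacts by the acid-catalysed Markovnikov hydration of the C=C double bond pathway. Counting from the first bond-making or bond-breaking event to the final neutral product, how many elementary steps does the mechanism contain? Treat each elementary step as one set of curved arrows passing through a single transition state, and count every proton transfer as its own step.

Step 1: Protonation of the alkene by H3O⁺: the π bond acts as the nucleophile and picks up H⁺, giving the more stable (Markovnikov) tertiary carbocation. H2O is released.
(No 1,2-shift: no single shift to an adjacent carbon would give a more stable cation.)
Step 2: Nucleophilic capture of the cation by H2O produces the protonated alcohol (an oxonium ion).
Step 3: H2O removes a proton from the oxonium oxygen, regenerating H3O⁺ and giving the neutral alcohol.
Total: 3 elementary steps.

3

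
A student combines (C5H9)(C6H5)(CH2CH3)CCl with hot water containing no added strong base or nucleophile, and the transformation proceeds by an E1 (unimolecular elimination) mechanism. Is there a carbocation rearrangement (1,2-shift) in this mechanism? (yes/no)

The first-formed carbocation is tertiary.
No single 1,2-shift to an adjacent carbon would produce a more-substituted cation than the one already present, so no rearrangement occurs.

no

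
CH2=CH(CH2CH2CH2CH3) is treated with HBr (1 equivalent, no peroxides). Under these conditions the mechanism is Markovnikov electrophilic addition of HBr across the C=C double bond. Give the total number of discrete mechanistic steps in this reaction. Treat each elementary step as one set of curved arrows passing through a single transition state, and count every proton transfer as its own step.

Step 1: Electrophilic addition begins with the π(C=C) electrons forming a bond to the proton of HBr. Following Markovnikov's rule, the resulting cation is secondary. The H–Br bond breaks heterolytically, releasing Br⁻.
(No 1,2-shift: no single shift to an adjacent carbon would give a more stable cation.)
Step 2: Nucleophilic attack by Br⁻ on the carbocation completes the addition, giving R–Br.
Total: 2 elementary steps.

2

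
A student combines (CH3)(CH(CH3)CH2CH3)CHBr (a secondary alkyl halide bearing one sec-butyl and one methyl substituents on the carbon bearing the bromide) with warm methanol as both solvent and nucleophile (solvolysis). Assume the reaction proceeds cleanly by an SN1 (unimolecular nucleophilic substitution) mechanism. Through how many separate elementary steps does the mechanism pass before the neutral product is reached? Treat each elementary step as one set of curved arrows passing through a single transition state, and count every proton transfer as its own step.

Step 1: Ionisation: the C–Br σ-bond cleaves heterolytically; both bonding electrons depart with Br⁻, leaving a secondary carbocation at the α-carbon.
Step 2: Carbocation rearrangement: a 1,2-hydride shift from the adjacent sec-butyl carbon converts the initially-formed secondary cation into the more stable tertiary cation.
Step 3: Nucleophilic capture: the oxygen of CH3OH bonds to the cationic carbon, producing an oxonium-ion intermediate.
Step 4: A second solvent molecule removes the proton on oxygen, giving the neutral ether product.
Total: 4 elementary steps.

4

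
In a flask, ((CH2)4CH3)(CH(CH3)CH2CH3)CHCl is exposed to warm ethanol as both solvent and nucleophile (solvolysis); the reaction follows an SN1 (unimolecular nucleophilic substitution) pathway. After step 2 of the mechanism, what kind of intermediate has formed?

Step 1: Ionisation: the C–Cl σ-bond cleaves heterolytically; both bonding electrons depart with Cl⁻, leaving a secondary carbocation at the α-carbon.
Step 2: A 1,2-hydride shift from the adjacent sec-butyl carbon moves the positive charge from the secondary centre to an adjacent carbon, generating a more stable tertiary carbocation.
After step 2 the species present is a tertiary carbocation.

tertiary carbocation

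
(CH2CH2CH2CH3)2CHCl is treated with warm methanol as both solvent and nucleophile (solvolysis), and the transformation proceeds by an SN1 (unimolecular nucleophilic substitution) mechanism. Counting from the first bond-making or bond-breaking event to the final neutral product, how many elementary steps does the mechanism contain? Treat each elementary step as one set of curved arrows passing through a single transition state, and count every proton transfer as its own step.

Step 1: Ionisation: the C–Cl σ-bond cleaves heterolytically; both bonding electrons depart with Cl⁻, leaving a secondary carbocation at the α-carbon.
(No 1,2-shift: no single shift to an adjacent carbon would give a more stable cation.)
Step 2: A lone pair on the oxygen of CH3OH attacks the carbocation, forming a new C–O σ-bond and an oxonium ion.
Step 3: Deprotonation of the oxonium oxygen by solvent methanol yields the neutral ether.
Total: 3 elementary steps.

3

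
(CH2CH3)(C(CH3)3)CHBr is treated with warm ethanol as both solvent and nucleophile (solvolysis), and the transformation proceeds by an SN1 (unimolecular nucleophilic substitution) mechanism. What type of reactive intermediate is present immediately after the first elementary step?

Step 1: Ionisation: the C–Br σ-bond cleaves heterolytically; both bonding electrons depart with Br⁻, leaving a secondary carbocation at the α-carbon.
After step 1 the species present is a secondary carbocation.

secondary carbocation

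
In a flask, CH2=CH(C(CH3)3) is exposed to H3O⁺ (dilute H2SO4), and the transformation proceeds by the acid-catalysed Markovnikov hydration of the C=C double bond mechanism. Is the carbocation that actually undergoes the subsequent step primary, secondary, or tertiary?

Step 1: Protonation of the alkene by H3O⁺: the π bond acts as the nucleophile and picks up H⁺, giving the more stable (Markovnikov) secondary carbocation. H2O is released.
Step 2: A methyl group with its bonding pair migrates from the adjacent tert-butyl carbon to the cationic centre — a 1,2-methyl shift — upgrading the secondary cation to a tertiary one.
The cation rearranges from secondary to tertiary via a 1,2-methyl shift from the adjacent tert-butyl carbon; the tertiary cation is what reacts next.

tertiary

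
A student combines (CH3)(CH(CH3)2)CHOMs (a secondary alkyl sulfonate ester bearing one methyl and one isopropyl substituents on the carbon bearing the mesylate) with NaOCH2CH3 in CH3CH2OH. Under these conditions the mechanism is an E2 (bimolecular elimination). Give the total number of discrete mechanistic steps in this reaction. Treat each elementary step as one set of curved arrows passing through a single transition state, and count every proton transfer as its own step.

Step 1: The strong base CH3CH2O⁻ removes a β-hydrogen; in the same concerted event the electrons of the breaking C–H bond form the new π(C=C) bond and the C–O σ-bond breaks, expelling MsO⁻. Anti-periplanar geometry; one transition state.
Total: 1 elementary step.

1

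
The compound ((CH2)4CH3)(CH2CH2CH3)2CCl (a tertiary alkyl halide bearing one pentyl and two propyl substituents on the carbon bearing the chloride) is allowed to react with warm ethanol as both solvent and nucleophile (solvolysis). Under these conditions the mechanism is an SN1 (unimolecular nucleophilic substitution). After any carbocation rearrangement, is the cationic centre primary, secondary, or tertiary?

Step 1: Rate-determining heterolysis of the C–Cl bond gives Cl⁻ and a tertiary carbocation.
No single 1,2-shift to an adjacent carbon would give a more-substituted cation, so no rearrangement occurs.

tertiary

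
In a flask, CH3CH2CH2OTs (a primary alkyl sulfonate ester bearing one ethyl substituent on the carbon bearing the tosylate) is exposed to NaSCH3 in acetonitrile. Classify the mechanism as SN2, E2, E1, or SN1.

SN2

Conditions: a primary substrate with a strong nucleophile in the polar aprotic solvent acetonitrile.
These conditions are the textbook signature of the SN2 pathway.
An unhindered substrate with a strong nucleophile in a polar aprotic solvent favours one-step backside displacement.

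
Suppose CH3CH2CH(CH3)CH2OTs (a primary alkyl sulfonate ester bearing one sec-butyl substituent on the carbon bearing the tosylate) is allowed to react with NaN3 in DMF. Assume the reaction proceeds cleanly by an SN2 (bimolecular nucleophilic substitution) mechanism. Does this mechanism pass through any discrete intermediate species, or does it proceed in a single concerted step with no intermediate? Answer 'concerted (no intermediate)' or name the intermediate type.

concerted (no intermediate)

The azide nucleophile donates a lone pair from N to the α-carbon in a backside attack; simultaneously the C–O σ-bond breaks and both of its electrons leave with TsO⁻. One concerted step with inversion of configuration.
All bond changes occur in one transition state; no discrete intermediate is formed.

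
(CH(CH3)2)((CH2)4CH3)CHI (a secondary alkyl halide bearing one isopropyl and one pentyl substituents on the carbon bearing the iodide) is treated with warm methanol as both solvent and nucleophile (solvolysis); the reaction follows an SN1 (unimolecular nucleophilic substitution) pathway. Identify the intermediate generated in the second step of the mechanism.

tertiary carbocation

Step 1: Ionisation: the C–I σ-bond cleaves heterolytically; both bonding electrons depart with I⁻, leaving a secondary carbocation at the α-carbon.
Step 2: Carbocation rearrangement: a 1,2-hydride shift from the adjacent isopropyl carbon converts the initially-formed secondary cation into the more stable tertiary cation.
After step 2 the species present is a tertiary carbocation.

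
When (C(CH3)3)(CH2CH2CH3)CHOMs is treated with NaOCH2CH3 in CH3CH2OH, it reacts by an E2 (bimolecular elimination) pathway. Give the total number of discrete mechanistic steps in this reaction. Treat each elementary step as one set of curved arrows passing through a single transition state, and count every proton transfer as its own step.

Step 1: The strong base CH3CH2O⁻ removes a β-hydrogen; in the same concerted event the electrons of the breaking C–H bond form the new π(C=C) bond and the C–O σ-bond breaks, expelling MsO⁻. Anti-periplanar geometry; one transition state.
Total: 1 elementary step.

1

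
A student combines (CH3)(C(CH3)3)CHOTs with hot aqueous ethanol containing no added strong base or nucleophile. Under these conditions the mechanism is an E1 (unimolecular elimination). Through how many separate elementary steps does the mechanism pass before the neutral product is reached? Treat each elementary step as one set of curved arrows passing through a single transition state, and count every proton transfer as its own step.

Step 1: Rate-determining heterolysis of the C–O bond gives TsO⁻ and a secondary carbocation.
Step 2: A methyl group with its bonding pair migrates from the adjacent tert-butyl carbon to the cationic centre — a 1,2-methyl shift — upgrading the secondary cation to a tertiary one.
Step 3: A water (or ethanol) molecule (solvent) deprotonates a β-carbon; as the C–H bond breaks, those electrons form the new alkene π bond.
Total: 3 elementary steps.

3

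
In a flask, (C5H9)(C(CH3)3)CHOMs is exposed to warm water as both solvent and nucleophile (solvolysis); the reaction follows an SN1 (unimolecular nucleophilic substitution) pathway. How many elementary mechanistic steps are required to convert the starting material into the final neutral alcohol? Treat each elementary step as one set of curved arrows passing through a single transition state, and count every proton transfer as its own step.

4

Step 1: Rate-determining heterolysis of the C–O bond gives MsO⁻ and a secondary carbocation.
Step 2: A hydride (H with its bonding pair) migrates from the adjacent cyclopentyl carbon to the cationic centre — a 1,2-hydride shift — upgrading the secondary cation to a tertiary one.
Step 3: Nucleophilic capture: the oxygen of H2O bonds to the cationic carbon, producing an oxonium-ion intermediate.
Step 4: A second solvent molecule removes the proton on oxygen, giving the neutral alcohol product.
Total: 4 elementary steps.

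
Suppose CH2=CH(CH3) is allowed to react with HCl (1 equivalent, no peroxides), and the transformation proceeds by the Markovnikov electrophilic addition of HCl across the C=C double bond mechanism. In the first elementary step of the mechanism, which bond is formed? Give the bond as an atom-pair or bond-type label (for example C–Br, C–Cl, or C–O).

C–H

Step 1: Protonation of the alkene by HCl: the π bond acts as the nucleophile and picks up H⁺, giving the more stable (Markovnikov) secondary carbocation. The H–Cl bond breaks heterolytically, releasing Cl⁻.
The bond formed in this step is the C–H bond.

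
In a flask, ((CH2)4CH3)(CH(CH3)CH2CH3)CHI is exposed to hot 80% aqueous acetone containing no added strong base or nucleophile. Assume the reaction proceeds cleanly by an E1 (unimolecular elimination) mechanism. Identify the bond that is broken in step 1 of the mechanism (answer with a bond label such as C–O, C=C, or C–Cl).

C–I

Step 1: Ionisation: the C–I σ-bond cleaves heterolytically; both bonding electrons depart with I⁻, leaving a secondary carbocation at the α-carbon.
The bond broken in this step is the C–I bond.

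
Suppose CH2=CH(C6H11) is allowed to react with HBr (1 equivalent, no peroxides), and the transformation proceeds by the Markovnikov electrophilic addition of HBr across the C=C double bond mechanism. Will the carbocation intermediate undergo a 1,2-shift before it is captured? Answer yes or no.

The first-formed carbocation is secondary.
The adjacent cyclohexyl carbon already bears 2 other carbon substituents and has a hydrogen to migrate; after a 1,2-hydride shift from that carbon the positive charge sits on a tertiary centre.
Tertiary is more stable than secondary, so the shift occurs.

yes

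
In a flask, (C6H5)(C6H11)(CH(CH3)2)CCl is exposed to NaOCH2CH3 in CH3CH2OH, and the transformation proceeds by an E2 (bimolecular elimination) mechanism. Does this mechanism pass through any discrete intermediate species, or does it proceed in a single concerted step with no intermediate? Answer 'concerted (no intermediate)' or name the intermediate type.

concerted (no intermediate)

Concerted anti-periplanar elimination: CH3CH2O⁻ abstracts a β-H while Cl⁻ leaves, and the C–H electrons become the new C=C π bond — all in a single transition state.
All bond changes occur in one transition state; no discrete intermediate is formed.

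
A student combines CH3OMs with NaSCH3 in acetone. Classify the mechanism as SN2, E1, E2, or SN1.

Conditions: a methyl substrate with a strong nucleophile in the polar aprotic solvent acetone.
These conditions are the textbook signature of the SN2 pathway.
An unhindered substrate with a strong nucleophile in a polar aprotic solvent favours one-step backside displacement.

SN2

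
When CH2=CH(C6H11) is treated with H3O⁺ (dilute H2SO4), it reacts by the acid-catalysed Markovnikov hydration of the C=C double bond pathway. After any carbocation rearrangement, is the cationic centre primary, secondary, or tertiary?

Step 1: The π electrons of the C=C bond attack a proton of H3O⁺; Markovnikov addition places the new C–H on the less-substituted alkene carbon, so the positive charge ends up on the more-substituted carbon — a secondary carbocation. H2O is released.
Step 2: A hydride (H with its bonding pair) migrates from the adjacent cyclohexyl carbon to the cationic centre — a 1,2-hydride shift — upgrading the secondary cation to a tertiary one.
The cation rearranges from secondary to tertiary via a 1,2-hydride shift from the adjacent cyclohexyl carbon; the tertiary cation is what reacts next.

tertiary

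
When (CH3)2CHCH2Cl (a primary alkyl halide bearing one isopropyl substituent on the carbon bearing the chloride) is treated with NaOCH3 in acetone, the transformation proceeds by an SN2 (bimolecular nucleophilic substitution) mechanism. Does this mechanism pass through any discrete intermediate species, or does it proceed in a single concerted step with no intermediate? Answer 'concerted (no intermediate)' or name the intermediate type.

concerted (no intermediate)

Backside attack by CH3O⁻ on the carbon bearing the chloride: the new C–O bond forms as the C–Cl bond breaks, with Walden inversion at carbon.
All bond changes occur in one transition state; no discrete intermediate is formed.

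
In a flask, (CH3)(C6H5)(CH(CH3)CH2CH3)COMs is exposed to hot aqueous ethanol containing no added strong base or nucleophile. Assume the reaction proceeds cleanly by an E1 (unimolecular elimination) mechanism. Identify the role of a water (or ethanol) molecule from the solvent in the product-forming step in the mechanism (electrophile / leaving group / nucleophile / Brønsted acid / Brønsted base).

Brønsted base

Step 2: A weak base (a water (or ethanol) molecule from the solvent) removes a proton from a carbon adjacent to the cationic centre; the electrons of that C–H bond become the new π(C=C) bond, giving the alkene.
A water (or ethanol) molecule from the solvent in the product-forming step accepts a proton in a proton-transfer step — a Brønsted base.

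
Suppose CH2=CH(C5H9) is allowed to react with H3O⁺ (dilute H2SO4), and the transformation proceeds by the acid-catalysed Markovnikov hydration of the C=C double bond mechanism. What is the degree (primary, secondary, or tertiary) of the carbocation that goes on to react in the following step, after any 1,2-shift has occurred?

tertiary

Step 1: Protonation of the alkene by H3O⁺: the π bond acts as the nucleophile and picks up H⁺, giving the more stable (Markovnikov) secondary carbocation. H2O is released.
Step 2: A hydride (H with its bonding pair) migrates from the adjacent cyclopentyl carbon to the cationic centre — a 1,2-hydride shift — upgrading the secondary cation to a tertiary one.
The cation rearranges from secondary to tertiary via a 1,2-hydride shift from the adjacent cyclopentyl carbon; the tertiary cation is what reacts next.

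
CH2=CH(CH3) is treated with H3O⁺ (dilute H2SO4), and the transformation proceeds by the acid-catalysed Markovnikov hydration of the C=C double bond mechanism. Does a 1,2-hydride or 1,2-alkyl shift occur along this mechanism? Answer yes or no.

The first-formed carbocation is secondary.
No single 1,2-shift to an adjacent carbon would produce a more-substituted cation than the one already present, so no rearrangement occurs.

no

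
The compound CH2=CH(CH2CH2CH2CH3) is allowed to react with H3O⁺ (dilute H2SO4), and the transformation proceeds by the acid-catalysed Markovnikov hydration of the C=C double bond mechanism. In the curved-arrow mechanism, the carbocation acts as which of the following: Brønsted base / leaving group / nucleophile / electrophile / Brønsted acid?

Step 2: Water acts as the nucleophile: an oxygen lone pair bonds to the cationic carbon, giving an oxonium-ion intermediate.
The carbocation accepts an electron pair into an empty or π* orbital — it is the electrophile.

electrophile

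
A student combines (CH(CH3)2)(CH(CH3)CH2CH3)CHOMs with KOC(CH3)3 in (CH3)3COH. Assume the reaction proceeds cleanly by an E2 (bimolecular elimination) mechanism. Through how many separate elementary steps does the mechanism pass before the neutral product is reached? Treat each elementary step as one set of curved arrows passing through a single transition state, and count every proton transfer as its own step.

1

Step 1: Concerted anti-periplanar elimination: (CH3)3CO⁻ abstracts a β-H while MsO⁻ leaves, and the C–H electrons become the new C=C π bond — all in a single transition state.
Total: 1 elementary step.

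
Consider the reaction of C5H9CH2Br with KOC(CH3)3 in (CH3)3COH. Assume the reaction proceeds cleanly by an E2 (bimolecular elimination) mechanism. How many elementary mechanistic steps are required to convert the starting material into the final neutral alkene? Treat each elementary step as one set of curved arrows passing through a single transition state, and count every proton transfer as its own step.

Step 1: Concerted anti-periplanar elimination: (CH3)3CO⁻ abstracts a β-H while Br⁻ leaves, and the C–H electrons become the new C=C π bond — all in a single transition state.
Total: 1 elementary step.

1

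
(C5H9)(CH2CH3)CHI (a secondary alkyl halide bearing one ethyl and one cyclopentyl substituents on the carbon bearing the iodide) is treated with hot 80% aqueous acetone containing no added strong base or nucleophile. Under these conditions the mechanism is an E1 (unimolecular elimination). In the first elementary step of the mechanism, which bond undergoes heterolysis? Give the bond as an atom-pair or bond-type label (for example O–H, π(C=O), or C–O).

Step 1: The C–I bond breaks with both electrons going to the iodide; I⁻ leaves and a secondary carbocation remains.
The bond broken in this step is the C–I bond.

C–I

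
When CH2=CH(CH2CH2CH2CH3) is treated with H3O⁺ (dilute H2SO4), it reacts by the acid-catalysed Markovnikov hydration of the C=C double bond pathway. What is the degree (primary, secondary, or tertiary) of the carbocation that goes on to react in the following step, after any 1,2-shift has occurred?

secondary

Step 1: Protonation of the alkene by H3O⁺: the π bond acts as the nucleophile and picks up H⁺, giving the more stable (Markovnikov) secondary carbocation. H2O is released.
No single 1,2-shift to an adjacent carbon would give a more-substituted cation, so no rearrangement occurs.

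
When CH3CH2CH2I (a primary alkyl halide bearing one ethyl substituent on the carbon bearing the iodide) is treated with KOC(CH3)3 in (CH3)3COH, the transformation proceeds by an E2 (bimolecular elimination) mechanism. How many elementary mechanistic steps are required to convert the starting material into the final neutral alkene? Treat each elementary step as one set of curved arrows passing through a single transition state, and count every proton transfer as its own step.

1

Step 1: Concerted anti-periplanar elimination: (CH3)3CO⁻ abstracts a β-H while I⁻ leaves, and the C–H electrons become the new C=C π bond — all in a single transition state.
Total: 1 elementary step.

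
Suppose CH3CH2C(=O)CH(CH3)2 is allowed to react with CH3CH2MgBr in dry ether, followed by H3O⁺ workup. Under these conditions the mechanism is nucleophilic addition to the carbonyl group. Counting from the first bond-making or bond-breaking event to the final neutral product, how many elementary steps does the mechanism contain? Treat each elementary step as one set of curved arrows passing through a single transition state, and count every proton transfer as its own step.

Step 1: Nucleophilic addition: the carbanion-like carbon of CH3CH2MgBr adds to the carbonyl carbon, pushing the π(C=O) electron pair onto oxygen and giving a tetrahedral alkoxide.
Step 2: Protonation of the alkoxide by H3O⁺ workup furnishes an alcohol.
Total: 2 elementary steps.

2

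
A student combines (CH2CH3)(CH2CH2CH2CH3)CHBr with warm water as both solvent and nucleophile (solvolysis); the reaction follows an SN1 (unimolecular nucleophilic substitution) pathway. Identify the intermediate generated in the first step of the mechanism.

secondary carbocation

Step 1: The C–Br bond breaks with both electrons going to the bromide; Br⁻ leaves and a secondary carbocation remains.
After step 1 the species present is a secondary carbocation.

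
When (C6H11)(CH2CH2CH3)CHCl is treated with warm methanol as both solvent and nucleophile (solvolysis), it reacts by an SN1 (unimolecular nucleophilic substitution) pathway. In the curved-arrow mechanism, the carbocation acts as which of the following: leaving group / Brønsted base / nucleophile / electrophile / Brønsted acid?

Step 3: A lone pair on the oxygen of CH3OH attacks the carbocation, forming a new C–O σ-bond and an oxonium ion.
The carbocation accepts an electron pair into an empty or π* orbital — it is the electrophile.

electrophile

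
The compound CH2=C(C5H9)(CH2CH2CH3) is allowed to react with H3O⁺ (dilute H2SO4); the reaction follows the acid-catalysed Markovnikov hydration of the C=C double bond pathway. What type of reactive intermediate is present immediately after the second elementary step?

oxonium ion

Step 1: Protonation of the alkene by H3O⁺: the π bond acts as the nucleophile and picks up H⁺, giving the more stable (Markovnikov) tertiary carbocation. H2O is released.
Step 2: Nucleophilic capture of the cation by H2O produces the protonated alcohol (an oxonium ion).
After step 2 the species present is an oxonium ion.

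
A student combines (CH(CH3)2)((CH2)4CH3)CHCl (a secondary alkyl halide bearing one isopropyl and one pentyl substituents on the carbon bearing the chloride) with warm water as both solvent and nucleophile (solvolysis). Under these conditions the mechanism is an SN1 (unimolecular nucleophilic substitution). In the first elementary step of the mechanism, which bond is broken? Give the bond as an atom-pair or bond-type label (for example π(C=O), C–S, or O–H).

Step 1: Ionisation: the C–Cl σ-bond cleaves heterolytically; both bonding electrons depart with Cl⁻, leaving a secondary carbocation at the α-carbon.
The bond broken in this step is the C–Cl bond.

C–Cl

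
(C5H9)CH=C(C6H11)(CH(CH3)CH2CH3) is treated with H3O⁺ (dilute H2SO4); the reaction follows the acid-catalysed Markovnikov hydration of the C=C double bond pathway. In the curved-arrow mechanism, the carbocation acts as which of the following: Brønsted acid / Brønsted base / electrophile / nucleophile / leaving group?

electrophile

Step 2: A lone pair on the oxygen of H2O attacks the carbocation, forming a C–O bond and an oxonium ion (a protonated alcohol).
The carbocation accepts an electron pair into an empty or π* orbital — it is the electrophile.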